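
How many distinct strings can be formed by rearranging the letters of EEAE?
4! / (3! × 1!) = 4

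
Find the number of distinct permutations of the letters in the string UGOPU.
5! / (2! × 1! × 1! × 1!) = 60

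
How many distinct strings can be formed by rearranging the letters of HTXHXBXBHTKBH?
13! / (3! × 1! × 4! × 2! × 3!) = 3603600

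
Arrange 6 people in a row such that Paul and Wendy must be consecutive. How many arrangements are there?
Treat the 2 as one block: (6-2+1)! × 2! = 120 × 2 = 240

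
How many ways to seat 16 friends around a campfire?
Circular: fix one position, arrange the rest. (16-1)! = 1307674368000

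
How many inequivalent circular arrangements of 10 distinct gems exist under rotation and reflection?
(10-1)!/2 = 362880/2 = 181440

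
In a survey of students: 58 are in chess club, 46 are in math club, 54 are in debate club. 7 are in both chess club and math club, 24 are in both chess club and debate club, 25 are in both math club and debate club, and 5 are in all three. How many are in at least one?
|A∪B∪C| = 58+46+54-7-24-25+5 = 107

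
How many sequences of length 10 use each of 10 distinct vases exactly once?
10! = 3628800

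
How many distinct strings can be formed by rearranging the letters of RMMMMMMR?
8! / (6! × 2!) = 28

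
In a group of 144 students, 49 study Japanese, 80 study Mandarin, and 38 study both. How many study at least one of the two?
|A∪B| = |A| + |B| - |A∩B| = 49 + 80 - 38 = 91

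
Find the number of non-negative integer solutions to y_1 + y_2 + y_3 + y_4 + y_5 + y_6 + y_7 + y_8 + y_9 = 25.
C(25+9-1, 9-1) = C(33, 8) = 13884156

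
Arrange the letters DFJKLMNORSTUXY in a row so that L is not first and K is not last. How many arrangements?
By inclusion-exclusion: 14! - 2×(14-1)! + (14-2)! = 87178291200 - 12454041600 + 479001600 = 75203251200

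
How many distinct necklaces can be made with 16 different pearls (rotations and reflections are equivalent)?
(16-1)!/2 = 1307674368000/2 = 653837184000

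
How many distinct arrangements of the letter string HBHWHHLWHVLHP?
13! / (1! × 2! × 1! × 1! × 6! × 2!) = 2162160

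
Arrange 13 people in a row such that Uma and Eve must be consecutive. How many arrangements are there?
Treat the 2 as one block: (13-2+1)! × 2! = 479001600 × 2 = 958003200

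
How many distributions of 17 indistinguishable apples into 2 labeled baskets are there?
C(17+2-1, 2-1) = C(18, 1) = 18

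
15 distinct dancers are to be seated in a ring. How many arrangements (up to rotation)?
Circular: fix one position, arrange the rest. (15-1)! = 87178291200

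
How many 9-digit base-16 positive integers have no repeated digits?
First digit: 15 choices (nonzero). Then descending: 15 × 15 × 14 × 13 × 12 × 11 × 10 × 9 × 8 = 3891888000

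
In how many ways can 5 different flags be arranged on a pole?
5! = 120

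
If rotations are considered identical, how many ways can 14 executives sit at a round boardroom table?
Circular: fix one position, arrange the rest. (14-1)! = 6227020800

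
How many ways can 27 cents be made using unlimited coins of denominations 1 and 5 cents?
Coefficient of x^27 in 1/(1-x^1) · 1/(1-x^5). Use j coins of 5 for j = 0..⌊27/5⌋ = 5, the rest in 1s: 5 + 1 = 6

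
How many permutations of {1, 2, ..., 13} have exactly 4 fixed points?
Choose the 4 fixed points C(13,4) = 715, derange the rest: !9 = Σ_{j=0}^{9} (-1)^j·9!/j! = 362880 - 362880 + 181440 - 60480 + 15120 - 3024 + 504 - 72 + 9 - 1 = 133496. Product = 715 × 133496 = 95449640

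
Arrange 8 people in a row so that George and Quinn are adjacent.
Treat as block: (8-1)! × 2! = 5040 × 2 = 10080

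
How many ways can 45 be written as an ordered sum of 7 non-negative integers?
C(45+7-1, 7-1) = C(51, 6) = 18009460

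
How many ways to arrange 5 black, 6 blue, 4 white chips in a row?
15! / (5! × 6! × 4!) = 630630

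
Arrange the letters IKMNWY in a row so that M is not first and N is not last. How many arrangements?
By inclusion-exclusion: 6! - 2×(6-1)! + (6-2)! = 720 - 240 + 24 = 504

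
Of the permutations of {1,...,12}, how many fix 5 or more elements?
Exactly j fixed points: C(12,j)·!(12-j); sum over j ≥ 5 (derangement numbers via !m = (m-1)·(!(m-1) + !(m-2)): !0..!7 = 1, 0, 1, 2, 9, 44, 265, 1854). Σ_{j=5}^{12} C(12,j)·!(12-j) = C(12,5)·!7 + C(12,6)·!6 + C(12,7)·!5 + C(12,8)·!4 + C(12,9)·!3 + C(12,10)·!2 + C(12,11)·!1 + C(12,12)·!0 = 792·1854 + 924·265 + 792·44 + 495·9 + 220·2 + 66·1 + 12·0 + 1·1 = 1753038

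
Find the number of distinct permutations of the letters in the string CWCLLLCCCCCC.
12! / (8! × 3! × 1!) = 1980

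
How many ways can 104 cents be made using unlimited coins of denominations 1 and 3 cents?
Coefficient of x^104 in 1/(1-x^1) · 1/(1-x^3). Use j coins of 3 for j = 0..⌊104/3⌋ = 34, the rest in 1s: 34 + 1 = 35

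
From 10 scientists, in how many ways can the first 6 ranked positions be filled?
P(10,6) = 10!/(10-6)! = 151200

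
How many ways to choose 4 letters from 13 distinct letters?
C(13,4) = 13!/(4!×9!) = 715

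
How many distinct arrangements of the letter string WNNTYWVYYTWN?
12! / (3! × 3! × 2! × 3! × 1!) = 1108800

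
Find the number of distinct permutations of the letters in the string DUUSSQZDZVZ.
11! / (2! × 1! × 2! × 1! × 3! × 2!) = 831600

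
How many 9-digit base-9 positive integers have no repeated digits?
First digit: 8 choices (nonzero). Then descending: 8 × 8 × 7 × 6 × 5 × 4 × 3 × 2 × 1 = 322560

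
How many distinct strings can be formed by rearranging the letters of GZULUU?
6! / (1! × 1! × 1! × 3!) = 120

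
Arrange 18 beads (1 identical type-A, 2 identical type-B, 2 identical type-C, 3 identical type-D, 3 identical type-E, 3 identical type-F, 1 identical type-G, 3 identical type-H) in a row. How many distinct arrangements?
18! / (1! × 2! × 2! × 3! × 3! × 3! × 1! × 3!) = 1235025792000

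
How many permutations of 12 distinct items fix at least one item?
Complement of the derangements. !12 = Σ_{j=0}^{12} (-1)^j·12!/j! = 479001600 - 479001600 + 239500800 - 79833600 + 19958400 - 3991680 + 665280 - 95040 + 11880 - 1320 + 132 - 12 + 1 = 176214841. 12! - !12 = 479001600 - 176214841 = 302786759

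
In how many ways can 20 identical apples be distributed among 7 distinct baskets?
C(20+7-1, 7-1) = C(26, 6) = 230230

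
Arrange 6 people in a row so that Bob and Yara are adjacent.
Treat as block: (6-1)! × 2! = 120 × 2 = 240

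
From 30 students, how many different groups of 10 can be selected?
C(30,10) = 30!/(10!×20!) = 30045015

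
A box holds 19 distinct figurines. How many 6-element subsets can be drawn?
C(19,6) = 19!/(6!×13!) = 27132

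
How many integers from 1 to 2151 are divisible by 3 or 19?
⌊2151/3⌋ + ⌊2151/19⌋ - ⌊2151/57⌋ = 717 + 113 - 37 = 793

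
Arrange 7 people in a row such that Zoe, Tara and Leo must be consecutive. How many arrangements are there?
Treat the 3 as one block: (7-3+1)! × 3! = 120 × 6 = 720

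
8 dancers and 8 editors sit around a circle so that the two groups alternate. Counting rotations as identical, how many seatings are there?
Fix one of the dancers: (8-1)! ways for the remaining dancers, × 8! ways for the editors = 5040 × 40320 = 203212800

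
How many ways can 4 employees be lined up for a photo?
4! = 24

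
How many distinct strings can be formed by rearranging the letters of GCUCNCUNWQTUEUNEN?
17! / (1! × 1! × 1! × 4! × 1! × 3! × 2! × 4!) = 51459408000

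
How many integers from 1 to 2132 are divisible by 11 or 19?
⌊2132/11⌋ + ⌊2132/19⌋ - ⌊2132/209⌋ = 193 + 112 - 10 = 295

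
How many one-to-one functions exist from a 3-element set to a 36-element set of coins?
P(36,3) = 36!/(36-3)! = 42840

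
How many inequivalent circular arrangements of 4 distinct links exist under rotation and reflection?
(4-1)!/2 = 6/2 = 3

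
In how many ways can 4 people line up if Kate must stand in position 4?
Fix one position: (4-1)! = 6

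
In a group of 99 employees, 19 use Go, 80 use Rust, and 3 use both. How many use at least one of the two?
|A∪B| = |A| + |B| - |A∩B| = 19 + 80 - 3 = 96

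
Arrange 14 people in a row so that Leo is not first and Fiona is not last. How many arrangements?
By inclusion-exclusion: 14! - 2×(14-1)! + (14-2)! = 87178291200 - 12454041600 + 479001600 = 75203251200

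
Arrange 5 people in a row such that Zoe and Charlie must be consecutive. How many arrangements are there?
Treat the 2 as one block: (5-2+1)! × 2! = 24 × 2 = 48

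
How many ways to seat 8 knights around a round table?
Circular: fix one position, arrange the rest. (8-1)! = 5040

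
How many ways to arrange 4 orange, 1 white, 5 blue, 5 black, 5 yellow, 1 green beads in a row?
21! / (4! × 1! × 5! × 5! × 5! × 1!) = 1231938227520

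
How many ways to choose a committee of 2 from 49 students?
C(49,2) = 49!/(2!×47!) = 1176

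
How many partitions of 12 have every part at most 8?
Let r_j(i) = number of partitions of i into parts ≤ j, for i = 0..12. r_1(i) = 1 for all i; r_j(i) = r_{j-1}(i) + r_j(i-j). Rows j = 2..8: ≤2: 1 1 2 2 3 3 4 4 5 5 6 6 7; ≤3: 1 1 2 3 4 5 7 8 10 12 14 16 19; ≤4: 1 1 2 3 5 6 9 11 15 18 23 27 34; ≤5: 1 1 2 3 5 7 10 13 18 23 30 37 47; ≤6: 1 1 2 3 5 7 11 14 20 26 35 44 58; ≤7: 1 1 2 3 5 7 11 15 21 28 38 49 65; ≤8: 1 1 2 3 5 7 11 15 22 29 40 52 70. r_8(12) = 70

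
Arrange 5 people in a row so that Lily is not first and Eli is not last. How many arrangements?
By inclusion-exclusion: 5! - 2×(5-1)! + (5-2)! = 120 - 48 + 6 = 78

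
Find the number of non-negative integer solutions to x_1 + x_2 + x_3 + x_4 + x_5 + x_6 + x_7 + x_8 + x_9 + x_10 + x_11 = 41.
C(41+11-1, 11-1) = C(51, 10) = 12777711870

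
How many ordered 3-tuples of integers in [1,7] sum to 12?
Coefficient of x^12 in (x + x² + ... + x^7)^3. By inclusion-exclusion on dice exceeding 7: Σ_j (-1)^j C(3,j)·C(12-1-7j, 2) = C(3,0)·C(11,2) - C(3,1)·C(4,2) = 1·55 - 3·6 = 37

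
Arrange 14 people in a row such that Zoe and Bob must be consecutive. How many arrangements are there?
Treat the 2 as one block: (14-2+1)! × 2! = 6227020800 × 2 = 12454041600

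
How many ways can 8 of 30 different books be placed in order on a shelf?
P(30,8) = 30!/(30-8)! = 235989936000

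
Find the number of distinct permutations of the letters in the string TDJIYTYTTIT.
11! / (2! × 2! × 1! × 5! × 1!) = 83160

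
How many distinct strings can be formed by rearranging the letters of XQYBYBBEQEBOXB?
14! / (2! × 2! × 5! × 2! × 1! × 2!) = 45405360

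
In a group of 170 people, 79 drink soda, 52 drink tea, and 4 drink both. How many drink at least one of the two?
|A∪B| = |A| + |B| - |A∩B| = 79 + 52 - 4 = 127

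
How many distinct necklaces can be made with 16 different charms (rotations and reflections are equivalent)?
(16-1)!/2 = 1307674368000/2 = 653837184000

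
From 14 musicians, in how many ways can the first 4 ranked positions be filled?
P(14,4) = 14!/(14-4)! = 24024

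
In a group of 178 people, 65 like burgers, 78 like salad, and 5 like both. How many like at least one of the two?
|A∪B| = |A| + |B| - |A∩B| = 65 + 78 - 5 = 138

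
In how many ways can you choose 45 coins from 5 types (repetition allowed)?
C(45+5-1, 5-1) = C(49, 4) = 211876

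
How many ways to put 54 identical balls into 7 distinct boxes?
C(54+7-1, 7-1) = C(60, 6) = 50063860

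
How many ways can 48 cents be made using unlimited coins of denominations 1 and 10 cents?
Coefficient of x^48 in 1/(1-x^1) · 1/(1-x^10). Use j coins of 10 for j = 0..⌊48/10⌋ = 4, the rest in 1s: 4 + 1 = 5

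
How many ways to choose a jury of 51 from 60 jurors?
C(60,51) = 60!/(51!×9!) = 14783142660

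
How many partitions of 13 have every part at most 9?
Let r_j(i) = number of partitions of i into parts ≤ j, for i = 0..13. r_1(i) = 1 for all i; r_j(i) = r_{j-1}(i) + r_j(i-j). Rows j = 2..9: ≤2: 1 1 2 2 3 3 4 4 5 5 6 6 7 7; ≤3: 1 1 2 3 4 5 7 8 10 12 14 16 19 21; ≤4: 1 1 2 3 5 6 9 11 15 18 23 27 34 39; ≤5: 1 1 2 3 5 7 10 13 18 23 30 37 47 57; ≤6: 1 1 2 3 5 7 11 14 20 26 35 44 58 71; ≤7: 1 1 2 3 5 7 11 15 21 28 38 49 65 82; ≤8: 1 1 2 3 5 7 11 15 22 29 40 52 70 89; ≤9: 1 1 2 3 5 7 11 15 22 30 41 54 73 94. r_9(13) = 94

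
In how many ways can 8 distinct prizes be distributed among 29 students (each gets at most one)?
P(29,8) = 29!/(29-8)! = 173059286400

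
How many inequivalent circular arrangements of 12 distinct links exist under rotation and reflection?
(12-1)!/2 = 39916800/2 = 19958400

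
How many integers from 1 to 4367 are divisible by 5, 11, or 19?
⌊4367/5⌋+⌊4367/11⌋+⌊4367/19⌋ - ⌊4367/55⌋-⌊4367/95⌋-⌊4367/209⌋ + ⌊4367/1045⌋ = 873+397+229 - 79-45-20 + 4 = 1359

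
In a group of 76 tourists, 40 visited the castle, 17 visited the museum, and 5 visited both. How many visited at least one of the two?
|A∪B| = |A| + |B| - |A∩B| = 40 + 17 - 5 = 52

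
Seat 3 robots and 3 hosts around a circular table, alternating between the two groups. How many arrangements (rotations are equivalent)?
Fix one of the robots: (3-1)! ways for the remaining robots, × 3! ways for the hosts = 2 × 6 = 12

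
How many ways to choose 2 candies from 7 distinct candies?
C(7,2) = 7!/(2!×5!) = 21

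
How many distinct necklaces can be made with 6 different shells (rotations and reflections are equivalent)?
(6-1)!/2 = 120/2 = 60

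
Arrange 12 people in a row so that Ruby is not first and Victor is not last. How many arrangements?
By inclusion-exclusion: 12! - 2×(12-1)! + (12-2)! = 479001600 - 79833600 + 3628800 = 402796800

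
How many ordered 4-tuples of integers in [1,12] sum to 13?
Coefficient of x^13 in (x + x² + ... + x^12)^4. By inclusion-exclusion on dice exceeding 12: Σ_j (-1)^j C(4,j)·C(13-1-12j, 3) = C(4,0)·C(12,3) = 1·220 = 220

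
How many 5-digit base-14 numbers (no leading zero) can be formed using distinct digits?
First digit: 13 choices (nonzero). Then descending: 13 × 13 × 12 × 11 × 10 = 223080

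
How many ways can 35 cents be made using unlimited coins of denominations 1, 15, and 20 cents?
Coefficient of x^35 in 1/(1-x^1) · 1/(1-x^15) · 1/(1-x^20). Case on j = number of 20-cent coins (j = 0..1); remainder r = 35 - 20j is made from {1,15} in ⌊r/15⌋+1 ways. r = 35, 15 → 3 + 2 = 5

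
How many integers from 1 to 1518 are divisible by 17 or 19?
⌊1518/17⌋ + ⌊1518/19⌋ - ⌊1518/323⌋ = 89 + 79 - 4 = 164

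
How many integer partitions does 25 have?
Pentagonal recurrence p(n) = p(n-1) + p(n-2) - p(n-5) - p(n-7) + p(n-12) + p(n-15) - ... gives p(0..24) = 1, 1, 2, 3, 5, 7, 11, 15, 22, 30, 42, 56, 77, 101, 135, 176, 231, 297, 385, 490, 627, 792, 1002, 1255, 1575. p(25) = p(24) + p(23) - p(20) - p(18) + p(13) + p(10) - p(3) = 1575 + 1255 - 627 - 385 + 101 + 42 - 3 = 1958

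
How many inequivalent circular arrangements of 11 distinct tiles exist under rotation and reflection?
(11-1)!/2 = 3628800/2 = 1814400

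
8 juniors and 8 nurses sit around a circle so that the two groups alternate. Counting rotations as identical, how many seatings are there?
Fix one of the juniors: (8-1)! ways for the remaining juniors, × 8! ways for the nurses = 5040 × 40320 = 203212800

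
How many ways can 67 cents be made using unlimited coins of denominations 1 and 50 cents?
Coefficient of x^67 in 1/(1-x^1) · 1/(1-x^50). Use j coins of 50 for j = 0..⌊67/50⌋ = 1, the rest in 1s: 1 + 1 = 2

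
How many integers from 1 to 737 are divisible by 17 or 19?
⌊737/17⌋ + ⌊737/19⌋ - ⌊737/323⌋ = 43 + 38 - 2 = 79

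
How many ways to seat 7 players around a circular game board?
Circular: fix one position, arrange the rest. (7-1)! = 720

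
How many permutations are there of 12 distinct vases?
12! = 479001600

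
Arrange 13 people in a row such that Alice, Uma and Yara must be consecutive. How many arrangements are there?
Treat the 3 as one block: (13-3+1)! × 3! = 39916800 × 6 = 239500800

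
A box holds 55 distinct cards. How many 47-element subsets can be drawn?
C(55,47) = 55!/(47!×8!) = 1217566350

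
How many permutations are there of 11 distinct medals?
11! = 39916800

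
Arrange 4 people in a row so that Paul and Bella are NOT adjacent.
Total - adjacent = 4! - (4-1)!×2 = 24 - 12 = 12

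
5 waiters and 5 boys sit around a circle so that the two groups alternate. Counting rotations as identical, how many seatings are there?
Fix one of the waiters: (5-1)! ways for the remaining waiters, × 5! ways for the boys = 24 × 120 = 2880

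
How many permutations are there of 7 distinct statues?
7! = 5040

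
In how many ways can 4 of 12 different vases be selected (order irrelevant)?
C(12,4) = 12!/(4!×8!) = 495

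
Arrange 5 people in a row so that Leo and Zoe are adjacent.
Treat as block: (5-1)! × 2! = 24 × 2 = 48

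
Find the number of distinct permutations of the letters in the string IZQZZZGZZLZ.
11! / (1! × 7! × 1! × 1! × 1!) = 7920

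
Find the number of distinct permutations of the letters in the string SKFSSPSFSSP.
11! / (1! × 2! × 2! × 6!) = 13860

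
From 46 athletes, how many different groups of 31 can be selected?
C(46,31) = 46!/(31!×15!) = 511738760544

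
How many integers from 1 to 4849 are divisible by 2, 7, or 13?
⌊4849/2⌋+⌊4849/7⌋+⌊4849/13⌋ - ⌊4849/14⌋-⌊4849/26⌋-⌊4849/91⌋ + ⌊4849/182⌋ = 2424+692+373 - 346-186-53 + 26 = 2930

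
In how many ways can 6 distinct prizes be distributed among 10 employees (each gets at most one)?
P(10,6) = 10!/(10-6)! = 151200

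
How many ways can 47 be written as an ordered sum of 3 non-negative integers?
C(47+3-1, 3-1) = C(49, 2) = 1176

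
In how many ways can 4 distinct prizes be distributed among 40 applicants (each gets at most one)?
P(40,4) = 40!/(40-4)! = 2193360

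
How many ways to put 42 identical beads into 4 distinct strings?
C(42+4-1, 4-1) = C(45, 3) = 14190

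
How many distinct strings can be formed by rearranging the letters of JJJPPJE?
7! / (2! × 1! × 4!) = 105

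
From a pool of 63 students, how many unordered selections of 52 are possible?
C(63,52) = 63!/(52!×11!) = 615790256823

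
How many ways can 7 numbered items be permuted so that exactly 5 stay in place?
Choose the 5 fixed points C(7,5) = 21, derange the rest: !2 = Σ_{j=0}^{2} (-1)^j·2!/j! = 2 - 2 + 1 = 1. Product = 21 × 1 = 21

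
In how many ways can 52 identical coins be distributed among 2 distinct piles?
C(52+2-1, 2-1) = C(53, 1) = 53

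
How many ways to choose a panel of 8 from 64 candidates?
C(64,8) = 64!/(8!×56!) = 4426165368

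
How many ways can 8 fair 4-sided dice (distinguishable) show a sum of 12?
Coefficient of x^12 in (x + x² + ... + x^4)^8. By inclusion-exclusion on dice exceeding 4: Σ_j (-1)^j C(8,j)·C(12-1-4j, 7) = C(8,0)·C(11,7) - C(8,1)·C(7,7) = 1·330 - 8·1 = 322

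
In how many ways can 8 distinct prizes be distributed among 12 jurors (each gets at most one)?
P(12,8) = 12!/(12-8)! = 19958400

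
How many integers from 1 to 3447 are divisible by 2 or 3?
⌊3447/2⌋ + ⌊3447/3⌋ - ⌊3447/6⌋ = 1723 + 1149 - 574 = 2298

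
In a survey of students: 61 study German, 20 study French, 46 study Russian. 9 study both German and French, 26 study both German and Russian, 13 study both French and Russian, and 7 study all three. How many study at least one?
|A∪B∪C| = 61+20+46-9-26-13+7 = 86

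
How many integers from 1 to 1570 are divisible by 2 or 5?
⌊1570/2⌋ + ⌊1570/5⌋ - ⌊1570/10⌋ = 785 + 314 - 157 = 942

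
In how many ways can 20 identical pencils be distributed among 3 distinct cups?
C(20+3-1, 3-1) = C(22, 2) = 231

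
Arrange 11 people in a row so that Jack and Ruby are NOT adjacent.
Total - adjacent = 11! - (11-1)!×2 = 39916800 - 7257600 = 32659200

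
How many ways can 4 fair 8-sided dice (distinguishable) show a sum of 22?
Coefficient of x^22 in (x + x² + ... + x^8)^4. By inclusion-exclusion on dice exceeding 8: Σ_j (-1)^j C(4,j)·C(22-1-8j, 3) = C(4,0)·C(21,3) - C(4,1)·C(13,3) + C(4,2)·C(5,3) = 1·1330 - 4·286 + 6·10 = 246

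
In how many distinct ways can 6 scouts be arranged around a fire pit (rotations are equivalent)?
Circular: fix one position, arrange the rest. (6-1)! = 120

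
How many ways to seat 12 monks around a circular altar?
Circular: fix one position, arrange the rest. (12-1)! = 39916800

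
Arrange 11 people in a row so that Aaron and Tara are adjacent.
Treat as block: (11-1)! × 2! = 3628800 × 2 = 7257600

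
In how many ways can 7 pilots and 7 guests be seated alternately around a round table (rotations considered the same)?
Fix one of the pilots: (7-1)! ways for the remaining pilots, × 7! ways for the guests = 720 × 5040 = 3628800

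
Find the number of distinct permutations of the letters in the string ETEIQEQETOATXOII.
16! / (3! × 4! × 2! × 3! × 2! × 1! × 1!) = 6054048000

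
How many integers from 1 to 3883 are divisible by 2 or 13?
⌊3883/2⌋ + ⌊3883/13⌋ - ⌊3883/26⌋ = 1941 + 298 - 149 = 2090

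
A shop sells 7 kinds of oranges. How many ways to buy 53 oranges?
C(53+7-1, 7-1) = C(59, 6) = 45057474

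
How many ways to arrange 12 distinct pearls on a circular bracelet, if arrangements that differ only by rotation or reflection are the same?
(12-1)!/2 = 39916800/2 = 19958400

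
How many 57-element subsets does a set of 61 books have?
C(61,57) = 61!/(57!×4!) = 521855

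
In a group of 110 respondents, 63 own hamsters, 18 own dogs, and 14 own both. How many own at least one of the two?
|A∪B| = |A| + |B| - |A∩B| = 63 + 18 - 14 = 67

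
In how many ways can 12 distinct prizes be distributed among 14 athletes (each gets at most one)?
P(14,12) = 14!/(14-12)! = 43589145600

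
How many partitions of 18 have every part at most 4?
Let r_j(i) = number of partitions of i into parts ≤ j, for i = 0..18. r_1(i) = 1 for all i; r_j(i) = r_{j-1}(i) + r_j(i-j). Rows j = 2..4: ≤2: 1 1 2 2 3 3 4 4 5 5 6 6 7 7 8 8 9 9 10; ≤3: 1 1 2 3 4 5 7 8 10 12 14 16 19 21 24 27 30 33 37; ≤4: 1 1 2 3 5 6 9 11 15 18 23 27 34 39 47 54 64 72 84. r_4(18) = 84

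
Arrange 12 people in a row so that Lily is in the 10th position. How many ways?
Fix one position: (12-1)! = 39916800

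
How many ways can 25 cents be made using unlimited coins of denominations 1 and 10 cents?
Coefficient of x^25 in 1/(1-x^1) · 1/(1-x^10). Use j coins of 10 for j = 0..⌊25/10⌋ = 2, the rest in 1s: 2 + 1 = 3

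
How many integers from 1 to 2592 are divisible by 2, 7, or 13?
⌊2592/2⌋+⌊2592/7⌋+⌊2592/13⌋ - ⌊2592/14⌋-⌊2592/26⌋-⌊2592/91⌋ + ⌊2592/182⌋ = 1296+370+199 - 185-99-28 + 14 = 1567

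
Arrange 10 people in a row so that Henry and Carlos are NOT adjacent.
Total - adjacent = 10! - (10-1)!×2 = 3628800 - 725760 = 2903040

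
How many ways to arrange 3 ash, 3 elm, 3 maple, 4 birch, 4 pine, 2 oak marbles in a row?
19! / (3! × 3! × 3! × 4! × 4! × 2!) = 488864376000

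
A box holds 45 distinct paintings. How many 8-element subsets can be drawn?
C(45,8) = 45!/(8!×37!) = 215553195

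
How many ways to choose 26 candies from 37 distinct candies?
C(37,26) = 37!/(26!×11!) = 854992152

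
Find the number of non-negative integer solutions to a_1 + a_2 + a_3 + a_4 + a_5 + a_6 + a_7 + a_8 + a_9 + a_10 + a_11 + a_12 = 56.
C(56+12-1, 12-1) = C(67, 11) = 1285063345176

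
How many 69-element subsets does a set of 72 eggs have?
C(72,69) = 72!/(69!×3!) = 59640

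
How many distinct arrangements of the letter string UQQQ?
4! / (1! × 3!) = 4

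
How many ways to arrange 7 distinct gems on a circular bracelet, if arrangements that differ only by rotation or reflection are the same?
(7-1)!/2 = 720/2 = 360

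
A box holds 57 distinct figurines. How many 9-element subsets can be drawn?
C(57,9) = 57!/(9!×48!) = 8996462475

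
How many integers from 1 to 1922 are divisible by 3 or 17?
⌊1922/3⌋ + ⌊1922/17⌋ - ⌊1922/51⌋ = 640 + 113 - 37 = 716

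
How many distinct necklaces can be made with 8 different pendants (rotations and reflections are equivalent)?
(8-1)!/2 = 5040/2 = 2520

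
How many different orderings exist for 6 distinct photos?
6! = 720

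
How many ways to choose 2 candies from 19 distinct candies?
C(19,2) = 19!/(2!×17!) = 171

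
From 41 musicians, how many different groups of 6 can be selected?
C(41,6) = 41!/(6!×35!) = 4496388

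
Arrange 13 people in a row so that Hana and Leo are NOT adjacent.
Total - adjacent = 13! - (13-1)!×2 = 6227020800 - 958003200 = 5269017600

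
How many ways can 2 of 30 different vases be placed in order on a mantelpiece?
P(30,2) = 30!/(30-2)! = 870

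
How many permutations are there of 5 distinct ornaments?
5! = 120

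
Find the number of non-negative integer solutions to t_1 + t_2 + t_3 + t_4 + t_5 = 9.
C(9+5-1, 5-1) = C(13, 4) = 715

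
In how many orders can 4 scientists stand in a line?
4! = 24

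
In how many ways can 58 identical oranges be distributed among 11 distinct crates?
C(58+11-1, 11-1) = C(68, 10) = 290752384208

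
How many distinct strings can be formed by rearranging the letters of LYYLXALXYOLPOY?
14! / (2! × 2! × 4! × 1! × 1! × 4!) = 37837800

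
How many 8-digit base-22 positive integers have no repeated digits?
First digit: 21 choices (nonzero). Then descending: 21 × 21 × 20 × 19 × 18 × 17 × 16 × 15 = 12307075200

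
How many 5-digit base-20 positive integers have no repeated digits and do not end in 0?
Last digit: 19 nonzero choices. First digit: 18 (nonzero, ≠last). Middle 3: P(18,3) = 4896. Total = 1674432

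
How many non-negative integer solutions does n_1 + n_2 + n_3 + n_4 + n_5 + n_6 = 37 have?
C(37+6-1, 6-1) = C(42, 5) = 850668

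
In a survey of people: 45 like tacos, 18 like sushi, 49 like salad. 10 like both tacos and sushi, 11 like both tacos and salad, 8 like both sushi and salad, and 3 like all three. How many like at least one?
|A∪B∪C| = 45+18+49-10-11-8+3 = 86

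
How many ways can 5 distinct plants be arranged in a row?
5! = 120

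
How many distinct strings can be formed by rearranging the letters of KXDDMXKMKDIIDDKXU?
17! / (2! × 1! × 5! × 2! × 3! × 4!) = 5145940800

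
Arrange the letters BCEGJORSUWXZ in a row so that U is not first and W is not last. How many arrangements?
By inclusion-exclusion: 12! - 2×(12-1)! + (12-2)! = 479001600 - 79833600 + 3628800 = 402796800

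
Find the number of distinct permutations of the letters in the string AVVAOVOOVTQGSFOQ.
16! / (2! × 1! × 1! × 4! × 1! × 1! × 4! × 2!) = 9081072000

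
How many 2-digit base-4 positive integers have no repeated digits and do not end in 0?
Last digit: 3 nonzero choices. First digit: 2 (nonzero, ≠last). Middle 0: P(2,0) = 1. Total = 6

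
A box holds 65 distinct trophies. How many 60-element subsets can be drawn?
C(65,60) = 65!/(60!×5!) = 8259888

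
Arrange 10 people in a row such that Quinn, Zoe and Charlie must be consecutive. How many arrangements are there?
Treat the 3 as one block: (10-3+1)! × 3! = 40320 × 6 = 241920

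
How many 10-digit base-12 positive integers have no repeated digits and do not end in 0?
Last digit: 11 nonzero choices. First digit: 10 (nonzero, ≠last). Middle 8: P(10,8) = 1814400. Total = 199584000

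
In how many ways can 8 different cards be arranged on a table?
8! = 40320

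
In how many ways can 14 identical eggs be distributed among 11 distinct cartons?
C(14+11-1, 11-1) = C(24, 10) = 1961256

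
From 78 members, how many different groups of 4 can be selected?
C(78,4) = 78!/(4!×74!) = 1426425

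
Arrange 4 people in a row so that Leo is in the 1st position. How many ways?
Fix one position: (4-1)! = 6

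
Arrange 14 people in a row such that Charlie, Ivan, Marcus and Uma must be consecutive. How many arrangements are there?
Treat the 4 as one block: (14-4+1)! × 4! = 39916800 × 24 = 958003200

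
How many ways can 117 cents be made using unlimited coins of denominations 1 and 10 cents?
Coefficient of x^117 in 1/(1-x^1) · 1/(1-x^10). Use j coins of 10 for j = 0..⌊117/10⌋ = 11, the rest in 1s: 11 + 1 = 12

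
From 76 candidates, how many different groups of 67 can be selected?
C(76,67) = 76!/(67!×9!) = 142466675900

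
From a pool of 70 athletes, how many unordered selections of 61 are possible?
C(70,61) = 70!/(61!×9!) = 65033528560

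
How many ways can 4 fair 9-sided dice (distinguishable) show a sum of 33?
Coefficient of x^33 in (x + x² + ... + x^9)^4. By inclusion-exclusion on dice exceeding 9: Σ_j (-1)^j C(4,j)·C(33-1-9j, 3) = C(4,0)·C(32,3) - C(4,1)·C(23,3) + C(4,2)·C(14,3) - C(4,3)·C(5,3) = 1·4960 - 4·1771 + 6·364 - 4·10 = 20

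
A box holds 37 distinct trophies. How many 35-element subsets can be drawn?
C(37,35) = 37!/(35!×2!) = 666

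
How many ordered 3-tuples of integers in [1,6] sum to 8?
Coefficient of x^8 in (x + x² + ... + x^6)^3. By inclusion-exclusion on dice exceeding 6: Σ_j (-1)^j C(3,j)·C(8-1-6j, 2) = C(3,0)·C(7,2) = 1·21 = 21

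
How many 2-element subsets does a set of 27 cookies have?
C(27,2) = 27!/(2!×25!) = 351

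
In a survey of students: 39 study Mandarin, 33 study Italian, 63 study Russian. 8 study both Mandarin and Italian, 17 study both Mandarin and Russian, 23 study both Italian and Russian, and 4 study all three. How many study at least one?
|A∪B∪C| = 39+33+63-8-17-23+4 = 91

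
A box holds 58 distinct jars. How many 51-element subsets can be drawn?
C(58,51) = 58!/(51!×7!) = 300674088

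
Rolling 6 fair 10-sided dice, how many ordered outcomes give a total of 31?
Coefficient of x^31 in (x + x² + ... + x^10)^6. By inclusion-exclusion on dice exceeding 10: Σ_j (-1)^j C(6,j)·C(31-1-10j, 5) = C(6,0)·C(30,5) - C(6,1)·C(20,5) + C(6,2)·C(10,5) = 1·142506 - 6·15504 + 15·252 = 53262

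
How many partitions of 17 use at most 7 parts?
By conjugation, equals partitions of 17 into parts ≤ 7. Let r_j(i) = number of partitions of i into parts ≤ j, for i = 0..17. r_1(i) = 1 for all i; r_j(i) = r_{j-1}(i) + r_j(i-j). Rows j = 2..7: ≤2: 1 1 2 2 3 3 4 4 5 5 6 6 7 7 8 8 9 9; ≤3: 1 1 2 3 4 5 7 8 10 12 14 16 19 21 24 27 30 33; ≤4: 1 1 2 3 5 6 9 11 15 18 23 27 34 39 47 54 64 72; ≤5: 1 1 2 3 5 7 10 13 18 23 30 37 47 57 70 84 101 119; ≤6: 1 1 2 3 5 7 11 14 20 26 35 44 58 71 90 110 136 163; ≤7: 1 1 2 3 5 7 11 15 21 28 38 49 65 82 105 131 164 201. r_7(17) = 201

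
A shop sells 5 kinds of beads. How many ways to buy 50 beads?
C(50+5-1, 5-1) = C(54, 4) = 316251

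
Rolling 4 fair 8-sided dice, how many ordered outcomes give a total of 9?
Coefficient of x^9 in (x + x² + ... + x^8)^4. By inclusion-exclusion on dice exceeding 8: Σ_j (-1)^j C(4,j)·C(9-1-8j, 3) = C(4,0)·C(8,3) = 1·56 = 56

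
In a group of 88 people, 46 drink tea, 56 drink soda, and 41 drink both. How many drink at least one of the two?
|A∪B| = |A| + |B| - |A∩B| = 46 + 56 - 41 = 61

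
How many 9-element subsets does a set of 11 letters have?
C(11,9) = 11!/(9!×2!) = 55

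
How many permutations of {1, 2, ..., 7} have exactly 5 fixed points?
Choose the 5 fixed points C(7,5) = 21, derange the rest: !2 = Σ_{j=0}^{2} (-1)^j·2!/j! = 2 - 2 + 1 = 1. Product = 21 × 1 = 21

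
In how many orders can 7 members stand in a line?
7! = 5040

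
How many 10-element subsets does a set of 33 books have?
C(33,10) = 33!/(10!×23!) = 92561040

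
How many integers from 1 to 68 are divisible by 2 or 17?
⌊68/2⌋ + ⌊68/17⌋ - ⌊68/34⌋ = 34 + 4 - 2 = 36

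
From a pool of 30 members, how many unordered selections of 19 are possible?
C(30,19) = 30!/(19!×11!) = 54627300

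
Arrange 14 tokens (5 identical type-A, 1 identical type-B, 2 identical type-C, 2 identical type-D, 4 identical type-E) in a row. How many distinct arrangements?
14! / (5! × 1! × 2! × 2! × 4!) = 7567560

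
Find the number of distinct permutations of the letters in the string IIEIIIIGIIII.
12! / (1! × 10! × 1!) = 132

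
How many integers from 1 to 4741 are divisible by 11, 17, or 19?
⌊4741/11⌋+⌊4741/17⌋+⌊4741/19⌋ - ⌊4741/187⌋-⌊4741/209⌋-⌊4741/323⌋ + ⌊4741/3553⌋ = 431+278+249 - 25-22-14 + 1 = 898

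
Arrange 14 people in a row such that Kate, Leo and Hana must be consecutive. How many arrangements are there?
Treat the 3 as one block: (14-3+1)! × 3! = 479001600 × 6 = 2874009600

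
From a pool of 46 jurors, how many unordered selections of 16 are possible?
C(46,16) = 46!/(16!×30!) = 991493848554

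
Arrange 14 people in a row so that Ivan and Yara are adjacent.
Treat as block: (14-1)! × 2! = 6227020800 × 2 = 12454041600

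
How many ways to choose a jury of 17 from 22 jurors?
C(22,17) = 22!/(17!×5!) = 26334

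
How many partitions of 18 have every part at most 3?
Let r_j(i) = number of partitions of i into parts ≤ j, for i = 0..18. r_1(i) = 1 for all i; r_j(i) = r_{j-1}(i) + r_j(i-j). Rows j = 2..3: ≤2: 1 1 2 2 3 3 4 4 5 5 6 6 7 7 8 8 9 9 10; ≤3: 1 1 2 3 4 5 7 8 10 12 14 16 19 21 24 27 30 33 37. r_3(18) = 37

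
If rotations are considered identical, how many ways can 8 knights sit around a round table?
Circular: fix one position, arrange the rest. (8-1)! = 5040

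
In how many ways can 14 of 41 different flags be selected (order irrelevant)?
C(41,14) = 41!/(14!×27!) = 35240152720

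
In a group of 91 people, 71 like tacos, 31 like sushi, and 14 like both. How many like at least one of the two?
|A∪B| = |A| + |B| - |A∩B| = 71 + 31 - 14 = 88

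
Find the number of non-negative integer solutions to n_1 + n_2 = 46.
C(46+2-1, 2-1) = C(47, 1) = 47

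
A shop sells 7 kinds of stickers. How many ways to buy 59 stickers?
C(59+7-1, 7-1) = C(65, 6) = 82598880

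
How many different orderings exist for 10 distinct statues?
10! = 3628800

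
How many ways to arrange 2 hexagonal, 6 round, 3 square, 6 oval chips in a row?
17! / (2! × 6! × 3! × 6!) = 57177120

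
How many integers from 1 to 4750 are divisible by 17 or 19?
⌊4750/17⌋ + ⌊4750/19⌋ - ⌊4750/323⌋ = 279 + 250 - 14 = 515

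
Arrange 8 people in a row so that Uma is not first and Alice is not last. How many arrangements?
By inclusion-exclusion: 8! - 2×(8-1)! + (8-2)! = 40320 - 10080 + 720 = 30960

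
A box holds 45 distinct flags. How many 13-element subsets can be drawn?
C(45,13) = 45!/(13!×32!) = 73006209045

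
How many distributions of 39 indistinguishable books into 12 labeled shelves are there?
C(39+12-1, 12-1) = C(50, 11) = 37353738800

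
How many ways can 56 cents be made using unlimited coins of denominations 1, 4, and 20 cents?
Coefficient of x^56 in 1/(1-x^1) · 1/(1-x^4) · 1/(1-x^20). Case on j = number of 20-cent coins (j = 0..2); remainder r = 56 - 20j is made from {1,4} in ⌊r/4⌋+1 ways. r = 56, 36, 16 → 15 + 10 + 5 = 30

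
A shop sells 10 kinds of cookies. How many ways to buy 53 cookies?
C(53+10-1, 10-1) = C(62, 9) = 20286591270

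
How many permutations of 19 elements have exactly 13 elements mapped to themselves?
Choose the 13 fixed points C(19,13) = 27132, derange the rest: !6 = Σ_{j=0}^{6} (-1)^j·6!/j! = 720 - 720 + 360 - 120 + 30 - 6 + 1 = 265. Product = 27132 × 265 = 7189980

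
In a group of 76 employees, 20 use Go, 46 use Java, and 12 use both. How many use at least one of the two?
|A∪B| = |A| + |B| - |A∩B| = 20 + 46 - 12 = 54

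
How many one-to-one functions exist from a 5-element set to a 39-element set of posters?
P(39,5) = 39!/(39-5)! = 69090840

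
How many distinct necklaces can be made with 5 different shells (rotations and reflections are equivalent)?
(5-1)!/2 = 24/2 = 12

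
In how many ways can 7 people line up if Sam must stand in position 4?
Fix one position: (7-1)! = 720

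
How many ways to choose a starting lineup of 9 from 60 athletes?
C(60,9) = 60!/(9!×51!) = 14783142660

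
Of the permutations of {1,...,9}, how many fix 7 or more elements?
Exactly j fixed points: C(9,j)·!(9-j); sum over j ≥ 7 (derangement numbers via !m = (m-1)·(!(m-1) + !(m-2)): !0..!2 = 1, 0, 1). Σ_{j=7}^{9} C(9,j)·!(9-j) = C(9,7)·!2 + C(9,8)·!1 + C(9,9)·!0 = 36·1 + 9·0 + 1·1 = 37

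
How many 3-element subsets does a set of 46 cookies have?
C(46,3) = 46!/(3!×43!) = 15180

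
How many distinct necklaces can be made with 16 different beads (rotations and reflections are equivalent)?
(16-1)!/2 = 1307674368000/2 = 653837184000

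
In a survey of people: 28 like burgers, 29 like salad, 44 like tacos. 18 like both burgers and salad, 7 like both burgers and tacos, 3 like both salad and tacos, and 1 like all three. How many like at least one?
|A∪B∪C| = 28+29+44-18-7-3+1 = 74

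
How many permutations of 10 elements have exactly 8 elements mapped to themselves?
Choose the 8 fixed points C(10,8) = 45, derange the rest: !2 = Σ_{j=0}^{2} (-1)^j·2!/j! = 2 - 2 + 1 = 1. Product = 45 × 1 = 45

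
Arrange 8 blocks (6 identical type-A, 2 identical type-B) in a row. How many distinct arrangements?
8! / (6! × 2!) = 28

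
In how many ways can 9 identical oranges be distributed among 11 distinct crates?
C(9+11-1, 11-1) = C(19, 10) = 92378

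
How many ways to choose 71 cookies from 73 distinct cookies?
C(73,71) = 73!/(71!×2!) = 2628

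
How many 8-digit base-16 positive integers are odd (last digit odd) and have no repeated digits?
Last∈{1,3,5,7,9,11,13,15}. Last=0: 0. Last nonzero: 8×14×P(14,6) = 242161920. Total = 242161920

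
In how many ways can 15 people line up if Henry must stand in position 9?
Fix one position: (15-1)! = 87178291200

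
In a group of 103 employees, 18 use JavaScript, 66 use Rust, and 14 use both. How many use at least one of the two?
|A∪B| = |A| + |B| - |A∩B| = 18 + 66 - 14 = 70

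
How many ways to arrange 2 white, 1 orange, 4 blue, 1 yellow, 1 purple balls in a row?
9! / (2! × 1! × 4! × 1! × 1!) = 7560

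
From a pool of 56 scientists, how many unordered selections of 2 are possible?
C(56,2) = 56!/(2!×54!) = 1540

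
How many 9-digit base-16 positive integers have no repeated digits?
First digit: 15 choices (nonzero). Then descending: 15 × 15 × 14 × 13 × 12 × 11 × 10 × 9 × 8 = 3891888000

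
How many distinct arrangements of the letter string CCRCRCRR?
8! / (4! × 4!) = 70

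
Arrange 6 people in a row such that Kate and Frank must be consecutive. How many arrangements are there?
Treat the 2 as one block: (6-2+1)! × 2! = 120 × 2 = 240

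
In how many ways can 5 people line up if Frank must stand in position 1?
Fix one position: (5-1)! = 24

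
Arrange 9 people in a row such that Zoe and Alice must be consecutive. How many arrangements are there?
Treat the 2 as one block: (9-2+1)! × 2! = 40320 × 2 = 80640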